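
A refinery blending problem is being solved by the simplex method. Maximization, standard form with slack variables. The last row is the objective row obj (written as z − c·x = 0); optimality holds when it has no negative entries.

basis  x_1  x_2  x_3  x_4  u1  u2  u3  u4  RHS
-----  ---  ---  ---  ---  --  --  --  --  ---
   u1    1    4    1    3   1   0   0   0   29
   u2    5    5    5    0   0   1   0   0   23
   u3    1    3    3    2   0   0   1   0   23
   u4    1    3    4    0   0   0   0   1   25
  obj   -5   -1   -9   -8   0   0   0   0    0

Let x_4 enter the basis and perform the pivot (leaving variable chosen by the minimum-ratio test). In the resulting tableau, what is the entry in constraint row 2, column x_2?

Ratio test on column x_4 — row 1: 29/3 = 29/3; row 2: entry 0 ≤ 0; row 3: 23/2 = 23/2; row 4: entry 0 ≤ 0. Minimum is 29/3 at row 1 (u1 leaves); pivot element 3.
Divide row 1 by 3; eliminate column x_4 from the other rows.
Row 2 update in column x_2: 5 − 0·(4/3) = 5.

5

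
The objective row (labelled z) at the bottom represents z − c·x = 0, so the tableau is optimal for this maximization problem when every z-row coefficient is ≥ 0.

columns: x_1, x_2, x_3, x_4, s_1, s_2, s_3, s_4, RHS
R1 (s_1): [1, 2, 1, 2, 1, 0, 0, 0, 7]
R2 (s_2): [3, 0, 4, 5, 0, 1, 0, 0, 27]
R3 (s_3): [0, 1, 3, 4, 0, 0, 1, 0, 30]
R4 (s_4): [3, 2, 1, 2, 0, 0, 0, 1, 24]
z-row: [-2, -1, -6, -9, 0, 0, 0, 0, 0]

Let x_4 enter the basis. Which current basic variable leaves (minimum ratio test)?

Column x_4 entries and ratios — s_1: 7/2 = 7/2; s_2: 27/5 = 27/5; s_3: 30/4 = 15/2; s_4: 24/2 = 12.
Smallest ratio is 7/2 in the row of s_1, so s_1 leaves.

s_1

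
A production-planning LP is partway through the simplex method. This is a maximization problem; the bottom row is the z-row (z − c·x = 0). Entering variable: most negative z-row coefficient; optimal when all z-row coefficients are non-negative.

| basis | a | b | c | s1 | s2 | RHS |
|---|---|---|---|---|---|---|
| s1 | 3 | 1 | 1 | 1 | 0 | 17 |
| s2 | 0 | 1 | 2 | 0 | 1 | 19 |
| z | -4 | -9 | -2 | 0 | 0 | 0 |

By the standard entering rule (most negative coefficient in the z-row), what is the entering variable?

Negative z-row entries: a: -4, b: -9, c: -2.
The most negative is -9 in column b, so b enters.

b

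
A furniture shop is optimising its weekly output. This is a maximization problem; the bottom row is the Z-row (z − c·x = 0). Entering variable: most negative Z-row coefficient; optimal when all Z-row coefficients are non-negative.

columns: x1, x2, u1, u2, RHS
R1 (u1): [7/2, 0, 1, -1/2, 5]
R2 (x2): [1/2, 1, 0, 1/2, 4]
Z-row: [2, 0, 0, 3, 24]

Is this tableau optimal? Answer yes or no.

yes

Every Z-row coefficient is ≥ 0, so the tableau is optimal.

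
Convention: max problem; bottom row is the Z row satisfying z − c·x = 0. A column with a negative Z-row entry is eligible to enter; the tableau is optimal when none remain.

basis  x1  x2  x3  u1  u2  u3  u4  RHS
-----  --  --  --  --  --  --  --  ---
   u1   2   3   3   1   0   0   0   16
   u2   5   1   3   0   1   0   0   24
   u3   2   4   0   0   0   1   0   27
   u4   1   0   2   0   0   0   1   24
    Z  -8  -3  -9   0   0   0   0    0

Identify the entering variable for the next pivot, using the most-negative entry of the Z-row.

x3

Negative Z-row entries: x1: -8, x2: -3, x3: -9.
The most negative is -9 in column x3, so x3 enters.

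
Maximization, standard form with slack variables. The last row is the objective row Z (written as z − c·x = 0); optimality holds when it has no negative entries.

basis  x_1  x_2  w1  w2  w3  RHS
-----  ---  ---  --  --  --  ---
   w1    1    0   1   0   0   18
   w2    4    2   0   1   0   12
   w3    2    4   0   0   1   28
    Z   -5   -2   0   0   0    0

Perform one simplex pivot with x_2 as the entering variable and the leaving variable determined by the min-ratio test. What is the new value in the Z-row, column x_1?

Ratio test on column x_2 — row 1: entry 0 ≤ 0; row 2: 12/2 = 6; row 3: 28/4 = 7. Minimum is 6 at row 2 (w2 leaves); pivot element 2.
Divide row 2 by 2; eliminate column x_2 from the other rows.
Z-row update in column x_1: -5 − (-2)·2 = -1.

-1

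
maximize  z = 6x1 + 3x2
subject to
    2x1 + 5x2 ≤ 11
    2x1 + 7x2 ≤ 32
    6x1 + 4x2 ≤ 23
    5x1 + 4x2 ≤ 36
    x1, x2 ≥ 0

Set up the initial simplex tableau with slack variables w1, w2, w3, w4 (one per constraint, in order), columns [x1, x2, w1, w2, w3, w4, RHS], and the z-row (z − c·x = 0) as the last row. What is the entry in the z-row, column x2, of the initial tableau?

-3

The z-row carries the negated objective coefficients: the x2 entry is -3.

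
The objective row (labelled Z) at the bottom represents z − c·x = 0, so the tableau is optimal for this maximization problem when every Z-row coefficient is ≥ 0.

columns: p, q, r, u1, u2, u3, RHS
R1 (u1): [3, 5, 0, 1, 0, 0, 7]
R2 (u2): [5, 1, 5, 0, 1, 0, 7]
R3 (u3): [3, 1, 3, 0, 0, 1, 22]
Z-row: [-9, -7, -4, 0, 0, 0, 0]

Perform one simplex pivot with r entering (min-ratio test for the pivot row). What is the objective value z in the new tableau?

28/5

Ratio test on column r — row 1: entry 0 ≤ 0; row 2: 7/5 = 7/5; row 3: 22/3 = 22/3. Minimum is 7/5 at row 2 (u2 leaves); pivot element 5.
Pivot on row 2; the Z-row RHS becomes 0 − (-4)·(7/5) = 28/5.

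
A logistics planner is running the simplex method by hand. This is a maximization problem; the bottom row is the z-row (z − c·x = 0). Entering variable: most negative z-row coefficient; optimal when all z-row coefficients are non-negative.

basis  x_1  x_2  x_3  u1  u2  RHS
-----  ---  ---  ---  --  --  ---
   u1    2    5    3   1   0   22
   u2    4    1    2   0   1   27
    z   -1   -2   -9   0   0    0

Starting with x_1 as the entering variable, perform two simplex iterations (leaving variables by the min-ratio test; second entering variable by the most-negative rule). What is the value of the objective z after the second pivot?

Ratio test on column x_1 — row 1: 22/2 = 11; row 2: 27/4 = 27/4. Minimum is 27/4 at row 2 (u2 leaves); pivot element 4.
Pivot on row 2; the z-row RHS becomes 0 − (-1)·(27/4) = 27/4.
Next entering variable (most negative z-row entry -17/2): x_3.
Ratio test on column x_3 — row 1: (17/2)/2 = 17/4; row 2: (27/4)/(1/2) = 27/2. Minimum is 17/4 at row 1 (u1 leaves); pivot element 2.
After the second pivot the z-row RHS is 27/4 − (-17/2)·(17/4) = 343/8.

343/8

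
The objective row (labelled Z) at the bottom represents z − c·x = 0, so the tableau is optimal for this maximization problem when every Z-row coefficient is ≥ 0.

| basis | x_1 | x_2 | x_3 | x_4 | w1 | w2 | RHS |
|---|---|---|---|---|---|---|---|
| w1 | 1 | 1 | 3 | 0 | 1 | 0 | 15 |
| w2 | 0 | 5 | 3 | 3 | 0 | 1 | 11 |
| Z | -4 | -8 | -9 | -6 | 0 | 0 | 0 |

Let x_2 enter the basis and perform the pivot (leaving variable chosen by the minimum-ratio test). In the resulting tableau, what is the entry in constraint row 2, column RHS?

11/5

Ratio test on column x_2 — row 1: 15/1 = 15; row 2: 11/5 = 11/5. Minimum is 11/5 at row 2 (w2 leaves); pivot element 5.
Divide row 2 by 5; eliminate column x_2 from the other rows.
In the new row 2, the RHS entry is the old entry divided by the pivot: 11/5 = 11/5.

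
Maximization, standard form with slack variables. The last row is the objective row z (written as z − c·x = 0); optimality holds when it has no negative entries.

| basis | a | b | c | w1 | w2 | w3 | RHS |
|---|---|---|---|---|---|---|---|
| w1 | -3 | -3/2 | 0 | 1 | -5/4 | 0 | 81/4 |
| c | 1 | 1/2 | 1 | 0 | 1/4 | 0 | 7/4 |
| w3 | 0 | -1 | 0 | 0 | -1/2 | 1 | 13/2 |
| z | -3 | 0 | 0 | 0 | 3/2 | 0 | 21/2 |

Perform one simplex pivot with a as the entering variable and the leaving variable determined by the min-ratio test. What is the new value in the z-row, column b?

Ratio test on column a — row 1: entry -3 ≤ 0; row 2: (7/4)/1 = 7/4; row 3: entry 0 ≤ 0. Minimum is 7/4 at row 2 (c leaves); pivot element 1.
Divide row 2 by 1; eliminate column a from the other rows.
z-row update in column b: 0 − (-3)·(1/2) = 3/2.

3/2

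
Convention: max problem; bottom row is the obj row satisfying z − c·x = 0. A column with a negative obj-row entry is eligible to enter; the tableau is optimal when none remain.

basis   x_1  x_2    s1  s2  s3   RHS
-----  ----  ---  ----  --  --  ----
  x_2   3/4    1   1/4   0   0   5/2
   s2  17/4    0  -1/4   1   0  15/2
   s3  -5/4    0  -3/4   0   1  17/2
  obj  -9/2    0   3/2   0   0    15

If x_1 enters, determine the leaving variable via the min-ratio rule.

Column x_1 entries and ratios — x_2: (5/2)/(3/4) = 10/3; s2: (15/2)/(17/4) = 30/17; s3: -5/4 ≤ 0, skip.
Smallest ratio is 30/17 in the row of s2, so s2 leaves.

s2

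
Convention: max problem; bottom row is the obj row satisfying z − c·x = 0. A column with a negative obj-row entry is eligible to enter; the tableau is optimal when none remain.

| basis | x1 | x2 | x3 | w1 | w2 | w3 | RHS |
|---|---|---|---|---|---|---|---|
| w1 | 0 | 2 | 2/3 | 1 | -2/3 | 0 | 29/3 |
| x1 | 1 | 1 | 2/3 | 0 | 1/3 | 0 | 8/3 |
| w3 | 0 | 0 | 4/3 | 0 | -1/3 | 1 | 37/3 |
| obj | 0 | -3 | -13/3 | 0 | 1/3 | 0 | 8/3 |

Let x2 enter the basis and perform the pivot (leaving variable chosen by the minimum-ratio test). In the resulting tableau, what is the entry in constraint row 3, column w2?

Ratio test on column x2 — row 1: (29/3)/2 = 29/6; row 2: (8/3)/1 = 8/3; row 3: entry 0 ≤ 0. Minimum is 8/3 at row 2 (x1 leaves); pivot element 1.
Divide row 2 by 1; eliminate column x2 from the other rows.
Row 3 update in column w2: -1/3 − 0·(1/3) = -1/3.

-1/3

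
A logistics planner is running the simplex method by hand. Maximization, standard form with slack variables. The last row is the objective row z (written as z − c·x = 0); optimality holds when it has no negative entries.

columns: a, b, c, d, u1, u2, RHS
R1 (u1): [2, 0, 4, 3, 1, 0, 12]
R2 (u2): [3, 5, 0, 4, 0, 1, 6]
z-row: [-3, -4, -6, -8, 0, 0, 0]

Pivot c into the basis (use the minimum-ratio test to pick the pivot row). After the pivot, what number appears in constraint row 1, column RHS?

Ratio test on column c — row 1: 12/4 = 3; row 2: entry 0 ≤ 0. Minimum is 3 at row 1 (u1 leaves); pivot element 4.
Divide row 1 by 4; eliminate column c from the other rows.
In the new row 1, the RHS entry is the old entry divided by the pivot: 12/4 = 3.

3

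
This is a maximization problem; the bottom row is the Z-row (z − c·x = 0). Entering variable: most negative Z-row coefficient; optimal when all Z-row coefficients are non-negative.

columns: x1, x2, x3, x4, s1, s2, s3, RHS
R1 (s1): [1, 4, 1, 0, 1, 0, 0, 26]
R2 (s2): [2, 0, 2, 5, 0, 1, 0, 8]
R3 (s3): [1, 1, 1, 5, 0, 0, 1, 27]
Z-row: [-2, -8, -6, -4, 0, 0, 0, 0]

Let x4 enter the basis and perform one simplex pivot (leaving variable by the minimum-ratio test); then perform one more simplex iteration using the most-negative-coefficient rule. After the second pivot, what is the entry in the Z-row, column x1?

8/5

Ratio test on column x4 — row 1: entry 0 ≤ 0; row 2: 8/5 = 8/5; row 3: 27/5 = 27/5. Minimum is 8/5 at row 2 (s2 leaves); pivot element 5.
Divide row 2 by 5; eliminate column x4 from the other rows.
Second iteration: most negative Z-row entry is -8 in column x2, so x2 enters.
Ratio test on column x2 — row 1: 26/4 = 13/2; row 2: entry 0 ≤ 0; row 3: 19/1 = 19. Minimum is 13/2 at row 1 (s1 leaves); pivot element 4.
Divide row 1 by 4; eliminate column x2 from the other rows.
After both pivots, the entry at the Z-row, column x1 is 8/5.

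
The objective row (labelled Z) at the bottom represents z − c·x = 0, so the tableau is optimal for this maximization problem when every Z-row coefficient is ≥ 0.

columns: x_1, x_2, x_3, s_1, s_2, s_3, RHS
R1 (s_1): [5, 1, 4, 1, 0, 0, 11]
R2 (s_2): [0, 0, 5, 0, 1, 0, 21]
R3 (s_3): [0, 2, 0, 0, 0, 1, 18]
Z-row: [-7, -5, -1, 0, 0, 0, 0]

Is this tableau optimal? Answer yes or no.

no

The Z-row has a negative entry -7 in column x_1, so it is not optimal.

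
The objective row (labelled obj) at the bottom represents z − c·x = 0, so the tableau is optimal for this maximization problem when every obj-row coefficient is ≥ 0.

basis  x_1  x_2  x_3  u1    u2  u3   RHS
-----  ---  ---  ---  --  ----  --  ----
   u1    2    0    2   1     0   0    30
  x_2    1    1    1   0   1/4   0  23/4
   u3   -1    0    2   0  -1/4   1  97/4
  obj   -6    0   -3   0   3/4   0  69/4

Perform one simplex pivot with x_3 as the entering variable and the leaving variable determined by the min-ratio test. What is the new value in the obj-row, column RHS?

69/2

Ratio test on column x_3 — row 1: 30/2 = 15; row 2: (23/4)/1 = 23/4; row 3: (97/4)/2 = 97/8. Minimum is 23/4 at row 2 (x_2 leaves); pivot element 1.
Divide row 2 by 1; eliminate column x_3 from the other rows.
obj-row update in column RHS: 69/4 − (-3)·(23/4) = 69/2.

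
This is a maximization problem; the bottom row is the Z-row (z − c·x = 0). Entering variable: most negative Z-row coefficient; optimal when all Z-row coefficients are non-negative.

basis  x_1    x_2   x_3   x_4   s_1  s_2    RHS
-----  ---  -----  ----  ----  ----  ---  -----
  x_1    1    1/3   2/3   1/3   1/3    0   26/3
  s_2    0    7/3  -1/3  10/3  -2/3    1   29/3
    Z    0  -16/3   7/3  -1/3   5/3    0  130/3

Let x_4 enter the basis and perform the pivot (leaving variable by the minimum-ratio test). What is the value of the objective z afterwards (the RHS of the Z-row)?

Ratio test on column x_4 — row 1: (26/3)/(1/3) = 26; row 2: (29/3)/(10/3) = 29/10. Minimum is 29/10 at row 2 (s_2 leaves); pivot element 10/3.
Pivot on row 2; the Z-row RHS becomes 130/3 − (-1/3)·(29/10) = 443/10.

443/10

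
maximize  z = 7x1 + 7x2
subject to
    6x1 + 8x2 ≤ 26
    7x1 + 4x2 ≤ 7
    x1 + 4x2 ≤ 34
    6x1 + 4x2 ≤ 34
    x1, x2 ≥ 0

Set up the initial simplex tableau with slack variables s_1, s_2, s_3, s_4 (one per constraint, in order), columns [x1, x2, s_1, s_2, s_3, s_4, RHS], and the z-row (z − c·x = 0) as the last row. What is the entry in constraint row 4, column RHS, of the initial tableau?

The RHS of constraint 4 is b_4 = 34.

34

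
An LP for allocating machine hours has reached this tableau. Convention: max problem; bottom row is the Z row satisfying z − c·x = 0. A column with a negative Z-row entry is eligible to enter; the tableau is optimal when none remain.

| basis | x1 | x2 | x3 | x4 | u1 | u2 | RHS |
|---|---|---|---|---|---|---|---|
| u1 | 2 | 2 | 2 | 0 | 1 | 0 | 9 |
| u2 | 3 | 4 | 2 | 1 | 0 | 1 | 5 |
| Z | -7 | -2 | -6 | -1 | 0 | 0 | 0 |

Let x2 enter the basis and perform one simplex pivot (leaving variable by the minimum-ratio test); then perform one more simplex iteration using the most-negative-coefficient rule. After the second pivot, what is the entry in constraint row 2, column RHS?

5/3

Ratio test on column x2 — row 1: 9/2 = 9/2; row 2: 5/4 = 5/4. Minimum is 5/4 at row 2 (u2 leaves); pivot element 4.
Divide row 2 by 4; eliminate column x2 from the other rows.
Second iteration: most negative Z-row entry is -11/2 in column x1, so x1 enters.
Ratio test on column x1 — row 1: (13/2)/(1/2) = 13; row 2: (5/4)/(3/4) = 5/3. Minimum is 5/3 at row 2 (x2 leaves); pivot element 3/4.
Divide row 2 by 3/4; eliminate column x1 from the other rows.
After both pivots, the entry at constraint row 2, column RHS is 5/3.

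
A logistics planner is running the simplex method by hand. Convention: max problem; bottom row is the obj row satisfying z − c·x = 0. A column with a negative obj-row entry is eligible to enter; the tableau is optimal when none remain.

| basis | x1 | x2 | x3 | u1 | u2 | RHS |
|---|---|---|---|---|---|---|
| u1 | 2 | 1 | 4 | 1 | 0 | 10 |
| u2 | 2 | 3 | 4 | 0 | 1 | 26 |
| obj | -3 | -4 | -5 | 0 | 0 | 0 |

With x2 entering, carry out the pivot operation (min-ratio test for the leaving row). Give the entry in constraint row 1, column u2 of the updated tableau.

Ratio test on column x2 — row 1: 10/1 = 10; row 2: 26/3 = 26/3. Minimum is 26/3 at row 2 (u2 leaves); pivot element 3.
Divide row 2 by 3; eliminate column x2 from the other rows.
Row 1 update in column u2: 0 − 1·(1/3) = -1/3.

-1/3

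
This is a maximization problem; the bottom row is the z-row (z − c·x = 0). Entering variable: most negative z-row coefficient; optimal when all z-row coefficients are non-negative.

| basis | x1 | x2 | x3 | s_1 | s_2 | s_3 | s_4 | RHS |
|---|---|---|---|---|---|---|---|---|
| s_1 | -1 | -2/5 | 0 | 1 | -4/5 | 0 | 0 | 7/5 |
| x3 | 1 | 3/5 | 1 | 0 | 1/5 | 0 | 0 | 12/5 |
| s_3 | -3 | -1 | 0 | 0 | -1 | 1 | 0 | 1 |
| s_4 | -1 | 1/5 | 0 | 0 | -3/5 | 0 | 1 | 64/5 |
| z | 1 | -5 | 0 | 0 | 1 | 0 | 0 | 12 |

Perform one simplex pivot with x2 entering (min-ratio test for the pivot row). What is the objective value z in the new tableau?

Ratio test on column x2 — row 1: entry -2/5 ≤ 0; row 2: (12/5)/(3/5) = 4; row 3: entry -1 ≤ 0; row 4: (64/5)/(1/5) = 64. Minimum is 4 at row 2 (x3 leaves); pivot element 3/5.
Pivot on row 2; the z-row RHS becomes 12 − (-5)·4 = 32.

32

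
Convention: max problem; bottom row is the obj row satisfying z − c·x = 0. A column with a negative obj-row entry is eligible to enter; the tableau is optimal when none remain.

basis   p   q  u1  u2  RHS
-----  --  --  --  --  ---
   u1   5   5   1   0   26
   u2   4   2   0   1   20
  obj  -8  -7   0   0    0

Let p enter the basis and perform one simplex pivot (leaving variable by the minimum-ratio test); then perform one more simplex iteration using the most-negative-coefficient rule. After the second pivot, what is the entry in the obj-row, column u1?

Ratio test on column p — row 1: 26/5 = 26/5; row 2: 20/4 = 5. Minimum is 5 at row 2 (u2 leaves); pivot element 4.
Divide row 2 by 4; eliminate column p from the other rows.
Second iteration: most negative obj-row entry is -3 in column q, so q enters.
Ratio test on column q — row 1: 1/(5/2) = 2/5; row 2: 5/(1/2) = 10. Minimum is 2/5 at row 1 (u1 leaves); pivot element 5/2.
Divide row 1 by 5/2; eliminate column q from the other rows.
After both pivots, the entry at the obj-row, column u1 is 6/5.

6/5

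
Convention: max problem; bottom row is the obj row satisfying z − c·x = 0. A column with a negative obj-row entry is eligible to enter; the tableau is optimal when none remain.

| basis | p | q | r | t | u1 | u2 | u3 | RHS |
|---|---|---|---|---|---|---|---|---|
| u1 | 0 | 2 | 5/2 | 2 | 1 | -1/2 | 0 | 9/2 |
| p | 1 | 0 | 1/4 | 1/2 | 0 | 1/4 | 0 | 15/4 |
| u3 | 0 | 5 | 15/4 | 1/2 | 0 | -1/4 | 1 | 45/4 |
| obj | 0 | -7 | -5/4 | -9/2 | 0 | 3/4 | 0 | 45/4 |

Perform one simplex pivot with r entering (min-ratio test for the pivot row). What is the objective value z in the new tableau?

Ratio test on column r — row 1: (9/2)/(5/2) = 9/5; row 2: (15/4)/(1/4) = 15; row 3: (45/4)/(15/4) = 3. Minimum is 9/5 at row 1 (u1 leaves); pivot element 5/2.
Pivot on row 1; the obj-row RHS becomes 45/4 − (-5/4)·(9/5) = 27/2.

27/2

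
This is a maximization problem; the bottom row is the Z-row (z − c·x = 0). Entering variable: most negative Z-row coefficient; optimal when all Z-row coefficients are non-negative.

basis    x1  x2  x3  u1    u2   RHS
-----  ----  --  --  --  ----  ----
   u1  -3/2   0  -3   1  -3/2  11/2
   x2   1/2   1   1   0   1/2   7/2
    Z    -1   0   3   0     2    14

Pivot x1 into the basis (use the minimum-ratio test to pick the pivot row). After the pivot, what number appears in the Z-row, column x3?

Ratio test on column x1 — row 1: entry -3/2 ≤ 0; row 2: (7/2)/(1/2) = 7. Minimum is 7 at row 2 (x2 leaves); pivot element 1/2.
Divide row 2 by 1/2; eliminate column x1 from the other rows.
Z-row update in column x3: 3 − (-1)·2 = 5.

5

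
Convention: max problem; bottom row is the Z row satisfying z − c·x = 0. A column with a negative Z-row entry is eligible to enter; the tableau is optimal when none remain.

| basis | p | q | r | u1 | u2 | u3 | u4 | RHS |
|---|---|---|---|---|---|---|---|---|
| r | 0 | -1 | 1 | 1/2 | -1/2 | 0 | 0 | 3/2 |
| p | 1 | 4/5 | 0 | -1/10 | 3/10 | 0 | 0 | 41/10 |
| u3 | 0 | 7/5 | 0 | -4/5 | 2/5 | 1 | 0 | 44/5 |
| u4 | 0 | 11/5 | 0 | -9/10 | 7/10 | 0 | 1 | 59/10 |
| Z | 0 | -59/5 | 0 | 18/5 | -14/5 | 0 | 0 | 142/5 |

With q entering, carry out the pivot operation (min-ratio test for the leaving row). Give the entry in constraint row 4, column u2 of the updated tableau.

7/22

Ratio test on column q — row 1: entry -1 ≤ 0; row 2: (41/10)/(4/5) = 41/8; row 3: (44/5)/(7/5) = 44/7; row 4: (59/10)/(11/5) = 59/22. Minimum is 59/22 at row 4 (u4 leaves); pivot element 11/5.
Divide row 4 by 11/5; eliminate column q from the other rows.
In the new row 4, the u2 entry is the old entry divided by the pivot: (7/10)/(11/5) = 7/22.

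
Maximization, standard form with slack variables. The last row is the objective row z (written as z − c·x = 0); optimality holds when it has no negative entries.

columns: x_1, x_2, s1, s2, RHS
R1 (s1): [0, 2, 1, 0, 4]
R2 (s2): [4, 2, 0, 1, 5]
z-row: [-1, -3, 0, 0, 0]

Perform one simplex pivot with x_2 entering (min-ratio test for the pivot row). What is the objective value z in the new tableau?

Ratio test on column x_2 — row 1: 4/2 = 2; row 2: 5/2 = 5/2. Minimum is 2 at row 1 (s1 leaves); pivot element 2.
Pivot on row 1; the z-row RHS becomes 0 − (-3)·2 = 6.

6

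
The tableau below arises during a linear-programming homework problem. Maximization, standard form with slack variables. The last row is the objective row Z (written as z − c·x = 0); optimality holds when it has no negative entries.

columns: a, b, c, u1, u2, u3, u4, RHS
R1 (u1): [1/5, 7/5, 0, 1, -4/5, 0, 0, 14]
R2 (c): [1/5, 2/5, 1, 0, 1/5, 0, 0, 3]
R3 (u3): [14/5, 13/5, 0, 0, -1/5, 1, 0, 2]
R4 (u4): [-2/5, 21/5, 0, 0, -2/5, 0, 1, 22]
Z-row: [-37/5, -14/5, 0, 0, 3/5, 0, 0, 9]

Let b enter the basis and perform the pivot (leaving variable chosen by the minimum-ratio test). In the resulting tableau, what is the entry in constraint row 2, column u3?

-2/13

Ratio test on column b — row 1: 14/(7/5) = 10; row 2: 3/(2/5) = 15/2; row 3: 2/(13/5) = 10/13; row 4: 22/(21/5) = 110/21. Minimum is 10/13 at row 3 (u3 leaves); pivot element 13/5.
Divide row 3 by 13/5; eliminate column b from the other rows.
Row 2 update in column u3: 0 − (2/5)·(5/13) = -2/13.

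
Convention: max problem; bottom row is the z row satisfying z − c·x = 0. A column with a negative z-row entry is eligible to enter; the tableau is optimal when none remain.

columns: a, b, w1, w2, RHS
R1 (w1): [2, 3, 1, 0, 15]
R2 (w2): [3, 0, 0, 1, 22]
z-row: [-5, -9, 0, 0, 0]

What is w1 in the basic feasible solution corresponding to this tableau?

w1 is basic (row 1); its value is the RHS of that row, 15.

15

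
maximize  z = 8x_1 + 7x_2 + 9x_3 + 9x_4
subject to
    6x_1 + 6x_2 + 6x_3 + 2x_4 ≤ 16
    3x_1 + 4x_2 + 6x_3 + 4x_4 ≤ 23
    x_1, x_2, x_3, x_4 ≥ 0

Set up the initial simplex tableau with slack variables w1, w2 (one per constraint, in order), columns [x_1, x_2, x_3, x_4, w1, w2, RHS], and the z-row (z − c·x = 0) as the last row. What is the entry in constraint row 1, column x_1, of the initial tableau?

Constraint 1 has coefficient 6 on x_1.

6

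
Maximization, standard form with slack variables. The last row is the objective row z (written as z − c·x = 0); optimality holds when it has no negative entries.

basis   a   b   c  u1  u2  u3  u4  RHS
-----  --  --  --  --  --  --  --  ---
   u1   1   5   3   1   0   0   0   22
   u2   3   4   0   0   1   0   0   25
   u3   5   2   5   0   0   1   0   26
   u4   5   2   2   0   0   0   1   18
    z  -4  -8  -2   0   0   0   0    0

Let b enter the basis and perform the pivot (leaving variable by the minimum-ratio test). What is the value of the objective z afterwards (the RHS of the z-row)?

176/5

Ratio test on column b — row 1: 22/5 = 22/5; row 2: 25/4 = 25/4; row 3: 26/2 = 13; row 4: 18/2 = 9. Minimum is 22/5 at row 1 (u1 leaves); pivot element 5.
Pivot on row 1; the z-row RHS becomes 0 − (-8)·(22/5) = 176/5.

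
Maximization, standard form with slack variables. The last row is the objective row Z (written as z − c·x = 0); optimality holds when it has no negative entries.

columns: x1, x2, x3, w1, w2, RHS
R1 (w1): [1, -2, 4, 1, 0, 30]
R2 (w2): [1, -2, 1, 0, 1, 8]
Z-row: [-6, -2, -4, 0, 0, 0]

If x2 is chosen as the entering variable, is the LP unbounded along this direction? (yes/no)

Every constraint-row entry in column x2 is ≤ 0, so increasing x2 is unbounded.

yes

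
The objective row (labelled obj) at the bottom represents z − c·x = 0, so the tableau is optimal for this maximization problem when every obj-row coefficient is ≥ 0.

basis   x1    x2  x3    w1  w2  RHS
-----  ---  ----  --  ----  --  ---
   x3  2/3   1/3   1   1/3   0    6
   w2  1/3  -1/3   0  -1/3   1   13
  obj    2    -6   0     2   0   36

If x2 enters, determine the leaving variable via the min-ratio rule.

x3

Column x2 entries and ratios — x3: 6/(1/3) = 18; w2: -1/3 ≤ 0, skip.
Smallest ratio is 18 in the row of x3, so x3 leaves.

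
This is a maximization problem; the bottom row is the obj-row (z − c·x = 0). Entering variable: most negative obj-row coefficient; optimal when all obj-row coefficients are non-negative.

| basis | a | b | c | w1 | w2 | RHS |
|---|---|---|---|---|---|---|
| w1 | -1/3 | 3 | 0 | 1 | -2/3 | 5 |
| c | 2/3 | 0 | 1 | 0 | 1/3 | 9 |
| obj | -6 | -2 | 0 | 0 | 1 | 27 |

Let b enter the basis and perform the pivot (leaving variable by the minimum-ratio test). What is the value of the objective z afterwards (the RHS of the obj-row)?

Ratio test on column b — row 1: 5/3 = 5/3; row 2: entry 0 ≤ 0. Minimum is 5/3 at row 1 (w1 leaves); pivot element 3.
Pivot on row 1; the obj-row RHS becomes 27 − (-2)·(5/3) = 91/3.

91/3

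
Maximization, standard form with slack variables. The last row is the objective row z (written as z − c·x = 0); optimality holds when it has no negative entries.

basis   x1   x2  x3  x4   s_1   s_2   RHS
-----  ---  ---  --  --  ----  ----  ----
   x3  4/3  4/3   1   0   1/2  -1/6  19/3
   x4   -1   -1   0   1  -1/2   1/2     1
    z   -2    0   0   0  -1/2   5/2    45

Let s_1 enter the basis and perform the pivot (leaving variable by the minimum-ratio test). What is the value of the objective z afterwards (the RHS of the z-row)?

154/3

Ratio test on column s_1 — row 1: (19/3)/(1/2) = 38/3; row 2: entry -1/2 ≤ 0. Minimum is 38/3 at row 1 (x3 leaves); pivot element 1/2.
Pivot on row 1; the z-row RHS becomes 45 − (-1/2)·(38/3) = 154/3.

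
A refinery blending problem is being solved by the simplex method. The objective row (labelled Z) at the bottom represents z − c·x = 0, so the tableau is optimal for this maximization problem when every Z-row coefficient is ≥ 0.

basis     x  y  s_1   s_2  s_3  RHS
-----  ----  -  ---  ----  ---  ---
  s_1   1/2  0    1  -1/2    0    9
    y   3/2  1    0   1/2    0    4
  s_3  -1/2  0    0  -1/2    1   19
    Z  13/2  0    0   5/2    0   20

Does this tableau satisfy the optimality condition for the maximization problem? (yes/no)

Every Z-row coefficient is ≥ 0, so the tableau is optimal.

yes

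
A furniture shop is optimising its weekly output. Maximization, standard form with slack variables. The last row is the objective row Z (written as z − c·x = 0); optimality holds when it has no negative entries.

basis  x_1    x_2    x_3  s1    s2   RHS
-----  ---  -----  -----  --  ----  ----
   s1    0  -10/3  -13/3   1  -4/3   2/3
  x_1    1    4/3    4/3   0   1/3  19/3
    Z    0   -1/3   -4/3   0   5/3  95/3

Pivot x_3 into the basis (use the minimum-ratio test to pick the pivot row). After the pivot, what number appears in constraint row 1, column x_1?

Ratio test on column x_3 — row 1: entry -13/3 ≤ 0; row 2: (19/3)/(4/3) = 19/4. Minimum is 19/4 at row 2 (x_1 leaves); pivot element 4/3.
Divide row 2 by 4/3; eliminate column x_3 from the other rows.
Row 1 update in column x_1: 0 − (-13/3)·(3/4) = 13/4.

13/4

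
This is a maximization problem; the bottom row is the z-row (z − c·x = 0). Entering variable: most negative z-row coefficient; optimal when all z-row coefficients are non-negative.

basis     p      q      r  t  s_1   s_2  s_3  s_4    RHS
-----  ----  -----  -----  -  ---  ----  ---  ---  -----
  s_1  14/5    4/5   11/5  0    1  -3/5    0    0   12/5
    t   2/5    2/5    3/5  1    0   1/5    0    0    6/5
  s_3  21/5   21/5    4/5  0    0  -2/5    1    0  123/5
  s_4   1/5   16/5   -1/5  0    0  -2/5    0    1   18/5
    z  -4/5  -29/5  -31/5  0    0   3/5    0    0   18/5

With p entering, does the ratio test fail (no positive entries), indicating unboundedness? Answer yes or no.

no

Column p has positive entries in row(s) 1, 2, 3, 4, so the ratio test bounds it — not unbounded.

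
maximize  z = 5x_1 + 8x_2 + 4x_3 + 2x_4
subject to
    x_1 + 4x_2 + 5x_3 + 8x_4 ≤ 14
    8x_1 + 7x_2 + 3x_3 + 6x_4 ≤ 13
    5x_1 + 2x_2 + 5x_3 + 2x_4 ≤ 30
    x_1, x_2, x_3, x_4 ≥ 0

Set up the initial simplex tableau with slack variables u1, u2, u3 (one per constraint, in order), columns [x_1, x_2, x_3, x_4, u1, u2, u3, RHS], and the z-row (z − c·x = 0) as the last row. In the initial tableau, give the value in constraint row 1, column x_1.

Constraint 1 has coefficient 1 on x_1.

1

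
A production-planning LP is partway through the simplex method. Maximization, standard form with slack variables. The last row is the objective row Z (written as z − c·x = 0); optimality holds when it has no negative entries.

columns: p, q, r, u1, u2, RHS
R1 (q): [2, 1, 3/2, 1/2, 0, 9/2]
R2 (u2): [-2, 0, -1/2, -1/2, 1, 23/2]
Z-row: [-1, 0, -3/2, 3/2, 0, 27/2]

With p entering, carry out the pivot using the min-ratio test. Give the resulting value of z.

Ratio test on column p — row 1: (9/2)/2 = 9/4; row 2: entry -2 ≤ 0. Minimum is 9/4 at row 1 (q leaves); pivot element 2.
Pivot on row 1; the Z-row RHS becomes 27/2 − (-1)·(9/4) = 63/4.

63/4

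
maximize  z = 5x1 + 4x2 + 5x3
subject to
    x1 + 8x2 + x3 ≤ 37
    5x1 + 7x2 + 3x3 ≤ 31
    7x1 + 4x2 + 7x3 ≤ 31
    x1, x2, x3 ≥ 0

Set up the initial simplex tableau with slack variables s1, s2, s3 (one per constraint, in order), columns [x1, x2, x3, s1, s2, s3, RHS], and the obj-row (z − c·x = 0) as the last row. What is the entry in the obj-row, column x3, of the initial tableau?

-5

The obj-row carries the negated objective coefficients: the x3 entry is -5.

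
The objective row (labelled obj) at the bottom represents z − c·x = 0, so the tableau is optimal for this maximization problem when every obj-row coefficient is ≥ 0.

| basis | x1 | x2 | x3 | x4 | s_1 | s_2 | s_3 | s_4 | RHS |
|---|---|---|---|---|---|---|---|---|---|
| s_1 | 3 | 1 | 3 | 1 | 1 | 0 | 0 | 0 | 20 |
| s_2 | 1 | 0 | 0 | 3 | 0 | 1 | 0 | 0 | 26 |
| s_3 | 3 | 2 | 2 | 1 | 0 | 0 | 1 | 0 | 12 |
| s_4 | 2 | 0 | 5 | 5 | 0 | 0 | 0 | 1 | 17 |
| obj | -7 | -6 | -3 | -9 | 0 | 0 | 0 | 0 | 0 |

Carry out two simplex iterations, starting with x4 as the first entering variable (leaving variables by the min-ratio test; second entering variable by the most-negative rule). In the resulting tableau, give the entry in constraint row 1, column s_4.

-1/10

Ratio test on column x4 — row 1: 20/1 = 20; row 2: 26/3 = 26/3; row 3: 12/1 = 12; row 4: 17/5 = 17/5. Minimum is 17/5 at row 4 (s_4 leaves); pivot element 5.
Divide row 4 by 5; eliminate column x4 from the other rows.
Second iteration: most negative obj-row entry is -6 in column x2, so x2 enters.
Ratio test on column x2 — row 1: (83/5)/1 = 83/5; row 2: entry 0 ≤ 0; row 3: (43/5)/2 = 43/10; row 4: entry 0 ≤ 0. Minimum is 43/10 at row 3 (s_3 leaves); pivot element 2.
Divide row 3 by 2; eliminate column x2 from the other rows.
After both pivots, the entry at constraint row 1, column s_4 is -1/10.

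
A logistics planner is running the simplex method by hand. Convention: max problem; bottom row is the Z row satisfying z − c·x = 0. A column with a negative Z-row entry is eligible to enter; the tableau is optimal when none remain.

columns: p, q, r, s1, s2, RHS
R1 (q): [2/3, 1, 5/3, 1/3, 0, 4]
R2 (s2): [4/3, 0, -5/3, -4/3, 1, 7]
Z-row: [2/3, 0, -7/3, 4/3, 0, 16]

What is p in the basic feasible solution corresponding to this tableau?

0

p is not in the basis, so in the current basic feasible solution p = 0.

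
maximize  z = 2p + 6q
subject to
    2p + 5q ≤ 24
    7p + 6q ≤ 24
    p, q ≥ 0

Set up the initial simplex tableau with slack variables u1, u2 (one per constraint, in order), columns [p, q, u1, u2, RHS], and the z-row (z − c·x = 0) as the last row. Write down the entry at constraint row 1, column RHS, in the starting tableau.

The RHS of constraint 1 is b_1 = 24.

24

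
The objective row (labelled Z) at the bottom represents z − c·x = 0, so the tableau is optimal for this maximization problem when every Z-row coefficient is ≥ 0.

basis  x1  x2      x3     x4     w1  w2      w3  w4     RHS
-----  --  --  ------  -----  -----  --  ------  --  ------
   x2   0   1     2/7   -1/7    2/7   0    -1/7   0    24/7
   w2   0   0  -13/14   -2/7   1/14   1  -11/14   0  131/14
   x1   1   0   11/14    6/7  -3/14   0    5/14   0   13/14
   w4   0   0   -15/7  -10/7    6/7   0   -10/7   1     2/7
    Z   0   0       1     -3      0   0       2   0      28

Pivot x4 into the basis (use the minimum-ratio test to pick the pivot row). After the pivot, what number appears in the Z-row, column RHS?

125/4

Ratio test on column x4 — row 1: entry -1/7 ≤ 0; row 2: entry -2/7 ≤ 0; row 3: (13/14)/(6/7) = 13/12; row 4: entry -10/7 ≤ 0. Minimum is 13/12 at row 3 (x1 leaves); pivot element 6/7.
Divide row 3 by 6/7; eliminate column x4 from the other rows.
Z-row update in column RHS: 28 − (-3)·(13/12) = 125/4.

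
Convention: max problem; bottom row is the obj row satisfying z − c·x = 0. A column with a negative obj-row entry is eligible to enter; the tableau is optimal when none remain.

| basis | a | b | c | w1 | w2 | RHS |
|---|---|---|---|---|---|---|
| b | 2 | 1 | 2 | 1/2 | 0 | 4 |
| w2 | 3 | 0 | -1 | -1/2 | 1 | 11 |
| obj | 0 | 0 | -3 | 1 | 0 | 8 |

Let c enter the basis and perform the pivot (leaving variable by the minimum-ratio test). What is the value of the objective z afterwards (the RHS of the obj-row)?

Ratio test on column c — row 1: 4/2 = 2; row 2: entry -1 ≤ 0. Minimum is 2 at row 1 (b leaves); pivot element 2.
Pivot on row 1; the obj-row RHS becomes 8 − (-3)·2 = 14.

14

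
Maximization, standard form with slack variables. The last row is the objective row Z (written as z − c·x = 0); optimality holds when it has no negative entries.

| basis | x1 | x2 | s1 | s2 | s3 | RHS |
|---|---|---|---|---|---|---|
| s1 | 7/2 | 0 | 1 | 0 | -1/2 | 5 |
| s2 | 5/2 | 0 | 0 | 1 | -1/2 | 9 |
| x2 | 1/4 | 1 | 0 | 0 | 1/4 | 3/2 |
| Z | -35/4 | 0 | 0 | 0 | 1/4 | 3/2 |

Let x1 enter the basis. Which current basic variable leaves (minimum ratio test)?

s1

Column x1 entries and ratios — s1: 5/(7/2) = 10/7; s2: 9/(5/2) = 18/5; x2: (3/2)/(1/4) = 6.
Smallest ratio is 10/7 in the row of s1, so s1 leaves.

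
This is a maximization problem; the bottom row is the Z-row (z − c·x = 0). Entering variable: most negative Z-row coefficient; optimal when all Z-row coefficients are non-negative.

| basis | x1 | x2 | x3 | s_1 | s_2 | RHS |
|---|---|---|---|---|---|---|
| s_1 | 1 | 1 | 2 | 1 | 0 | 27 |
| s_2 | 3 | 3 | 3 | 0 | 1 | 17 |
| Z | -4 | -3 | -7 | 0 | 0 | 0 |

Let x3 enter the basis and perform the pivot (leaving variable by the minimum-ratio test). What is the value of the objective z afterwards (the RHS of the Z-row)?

119/3

Ratio test on column x3 — row 1: 27/2 = 27/2; row 2: 17/3 = 17/3. Minimum is 17/3 at row 2 (s_2 leaves); pivot element 3.
Pivot on row 2; the Z-row RHS becomes 0 − (-7)·(17/3) = 119/3.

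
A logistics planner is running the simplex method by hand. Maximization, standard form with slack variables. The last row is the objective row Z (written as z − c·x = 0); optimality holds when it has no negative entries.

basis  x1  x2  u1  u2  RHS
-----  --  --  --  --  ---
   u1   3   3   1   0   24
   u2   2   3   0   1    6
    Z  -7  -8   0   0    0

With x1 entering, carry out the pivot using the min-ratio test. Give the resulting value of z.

Ratio test on column x1 — row 1: 24/3 = 8; row 2: 6/2 = 3. Minimum is 3 at row 2 (u2 leaves); pivot element 2.
Pivot on row 2; the Z-row RHS becomes 0 − (-7)·3 = 21.

21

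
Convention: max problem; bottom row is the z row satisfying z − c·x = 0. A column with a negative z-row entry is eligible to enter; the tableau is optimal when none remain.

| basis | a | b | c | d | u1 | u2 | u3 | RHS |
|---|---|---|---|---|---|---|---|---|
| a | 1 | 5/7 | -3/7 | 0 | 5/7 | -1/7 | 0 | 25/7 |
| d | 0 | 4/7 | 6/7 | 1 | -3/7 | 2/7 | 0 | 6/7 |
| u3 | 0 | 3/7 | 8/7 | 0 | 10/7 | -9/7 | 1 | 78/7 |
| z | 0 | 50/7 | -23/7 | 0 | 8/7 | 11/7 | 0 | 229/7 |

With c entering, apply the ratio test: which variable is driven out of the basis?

d

Column c entries and ratios — a: -3/7 ≤ 0, skip; d: (6/7)/(6/7) = 1; u3: (78/7)/(8/7) = 39/4.
Smallest ratio is 1 in the row of d, so d leaves.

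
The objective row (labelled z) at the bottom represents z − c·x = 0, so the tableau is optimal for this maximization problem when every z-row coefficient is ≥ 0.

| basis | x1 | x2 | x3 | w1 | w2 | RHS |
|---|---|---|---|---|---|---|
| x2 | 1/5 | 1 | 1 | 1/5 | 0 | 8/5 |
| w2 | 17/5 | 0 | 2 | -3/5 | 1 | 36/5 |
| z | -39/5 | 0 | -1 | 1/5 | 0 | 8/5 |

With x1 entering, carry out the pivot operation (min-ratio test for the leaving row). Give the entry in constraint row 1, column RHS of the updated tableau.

20/17

Ratio test on column x1 — row 1: (8/5)/(1/5) = 8; row 2: (36/5)/(17/5) = 36/17. Minimum is 36/17 at row 2 (w2 leaves); pivot element 17/5.
Divide row 2 by 17/5; eliminate column x1 from the other rows.
Row 1 update in column RHS: 8/5 − (1/5)·(36/17) = 20/17.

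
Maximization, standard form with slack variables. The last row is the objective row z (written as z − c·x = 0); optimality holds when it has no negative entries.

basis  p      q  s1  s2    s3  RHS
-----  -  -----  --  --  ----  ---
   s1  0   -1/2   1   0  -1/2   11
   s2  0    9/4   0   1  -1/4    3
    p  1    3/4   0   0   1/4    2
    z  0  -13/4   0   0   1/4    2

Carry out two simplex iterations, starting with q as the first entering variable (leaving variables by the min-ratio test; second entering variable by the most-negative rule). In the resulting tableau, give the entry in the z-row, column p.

Ratio test on column q — row 1: entry -1/2 ≤ 0; row 2: 3/(9/4) = 4/3; row 3: 2/(3/4) = 8/3. Minimum is 4/3 at row 2 (s2 leaves); pivot element 9/4.
Divide row 2 by 9/4; eliminate column q from the other rows.
Second iteration: most negative z-row entry is -1/9 in column s3, so s3 enters.
Ratio test on column s3 — row 1: entry -5/9 ≤ 0; row 2: entry -1/9 ≤ 0; row 3: 1/(1/3) = 3. Minimum is 3 at row 3 (p leaves); pivot element 1/3.
Divide row 3 by 1/3; eliminate column s3 from the other rows.
After both pivots, the entry at the z-row, column p is 1/3.

1/3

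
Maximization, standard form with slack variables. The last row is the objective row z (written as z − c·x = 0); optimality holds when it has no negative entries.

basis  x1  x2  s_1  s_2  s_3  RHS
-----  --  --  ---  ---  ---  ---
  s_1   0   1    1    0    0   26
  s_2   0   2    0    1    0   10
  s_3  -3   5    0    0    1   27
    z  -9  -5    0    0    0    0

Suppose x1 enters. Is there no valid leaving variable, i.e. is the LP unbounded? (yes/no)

Every constraint-row entry in column x1 is ≤ 0, so increasing x1 is unbounded.

yes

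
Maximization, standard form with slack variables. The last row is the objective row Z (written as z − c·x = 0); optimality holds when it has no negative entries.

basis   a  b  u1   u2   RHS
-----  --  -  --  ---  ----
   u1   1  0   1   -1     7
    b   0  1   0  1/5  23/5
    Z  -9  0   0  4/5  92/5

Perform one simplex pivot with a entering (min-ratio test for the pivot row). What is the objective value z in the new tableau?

407/5

Ratio test on column a — row 1: 7/1 = 7; row 2: entry 0 ≤ 0. Minimum is 7 at row 1 (u1 leaves); pivot element 1.
Pivot on row 1; the Z-row RHS becomes 92/5 − (-9)·7 = 407/5.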